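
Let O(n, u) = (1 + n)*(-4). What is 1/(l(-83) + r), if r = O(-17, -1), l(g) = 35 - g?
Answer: 1/182 ≈ 0.0054945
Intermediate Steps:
O(n, u) = -4 - 4*n
r = 64 (r = -4 - 4*(-17) = -4 + 68 = 64)
1/(l(-83) + r) = 1/((35 - 1*(-83)) + 64) = 1/((35 + 83) + 64) = 1/(118 + 64) = 1/182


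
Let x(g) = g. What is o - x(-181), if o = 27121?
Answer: 27302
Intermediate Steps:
o - x(-181) = 27121 - 1*(-181) = 27121 + 181 = 27302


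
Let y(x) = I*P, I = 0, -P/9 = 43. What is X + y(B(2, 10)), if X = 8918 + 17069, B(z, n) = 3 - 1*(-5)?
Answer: 25987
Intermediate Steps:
P = -387 (P = -9*43 = -387)
B(z, n) = 8 (B(z, n) = 3 + 5 = 8)
y(x) = 0 (y(x) = 0*(-387) = 0)
X = 25987
X + y(B(2, 10)) = 25987 + 0 = 25987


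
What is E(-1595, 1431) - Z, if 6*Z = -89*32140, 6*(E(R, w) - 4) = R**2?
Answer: 1801503/2 ≈ 9.0075e+5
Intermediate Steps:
E(R, w) = 4 + R**2/6
Z = -1430230/3 (Z = (-89*32140)/6 = (1/6)*(-2860460) = -1430230/3 ≈ -4.7674e+5)
E(-1595, 1431) - Z = (4 + (1/6)*(-1595)**2) - 1*(-1430230/3) = (4 + (1/6)*2544025) + 1430230/3 = (4 + 2544025/6) + 1430230/3 = 2544049/6 + 1430230/3 = 1801503/2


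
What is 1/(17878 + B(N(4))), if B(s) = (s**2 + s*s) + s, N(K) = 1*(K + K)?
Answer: 1/18014 ≈ 5.5512e-5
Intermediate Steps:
N(K) = 2*K (N(K) = 1*(2*K) = 2*K)
B(s) = s + 2*s**2 (B(s) = (s**2 + s**2) + s = 2*s**2 + s = s + 2*s**2)
1/(17878 + B(N(4))) = 1/(17878 + (2*4)*(1 + 2*(2*4))) = 1/(17878 + 8*(1 + 2*8)) = 1/(17878 + 8*(1 + 16)) = 1/(17878 + 8*17) = 1/(17878 + 136) = 1/18014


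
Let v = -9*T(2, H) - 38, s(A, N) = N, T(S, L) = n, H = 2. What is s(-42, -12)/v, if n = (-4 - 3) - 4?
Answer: -12/61 ≈ -0.19672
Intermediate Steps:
n = -11 (n = -7 - 4 = -11)
T(S, L) = -11
v = 61 (v = -9*(-11) - 38 = 99 - 38 = 61)
s(-42, -12)/v = -12/61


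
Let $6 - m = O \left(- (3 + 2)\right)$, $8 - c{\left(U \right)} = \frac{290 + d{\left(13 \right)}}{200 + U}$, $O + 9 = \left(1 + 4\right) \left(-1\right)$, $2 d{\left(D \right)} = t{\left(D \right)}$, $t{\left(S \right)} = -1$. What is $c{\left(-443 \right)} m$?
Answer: $- \frac{47648}{81} \approx -588.25$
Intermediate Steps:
$d{\left(D \right)} = - \frac{1}{2}$ ($d{\left(D \right)} = \frac{1}{2} \left(-1\right) = - \frac{1}{2}$)
$O = -14$ ($O = -9 + \left(1 + 4\right) \left(-1\right) = -9 + 5 \left(-1\right) = -9 - 5 = -14$)
$c{\left(U \right)} = 8 - \frac{579}{2 \left(200 + U\right)}$ ($c{\left(U \right)} = 8 - \frac{290 - \frac{1}{2}}{200 + U} = 8 - \frac{579}{2 \left(200 + U\right)}$)
$m = -64$ ($m = 6 - - 14 \left(- (3 + 2)\right) = 6 - - 14 \left(\left(-1\right) 5\right) = 6 - \left(-14\right) \left(-5\right) = 6 - 70 = -64$)
$c{\left(-443 \right)} m = \frac{2621 + 16 \left(-443\right)}{2 \left(200 - 443\right)} \left(-64\right) = \frac{2621 - 7088}{2 \left(-243\right)} \left(-64\right) = \frac{1}{2} \left(- \frac{1}{243}\right) \left(-4467\right) \left(-64\right) = \frac{1489}{162} \left(-64\right) = - \frac{47648}{81}$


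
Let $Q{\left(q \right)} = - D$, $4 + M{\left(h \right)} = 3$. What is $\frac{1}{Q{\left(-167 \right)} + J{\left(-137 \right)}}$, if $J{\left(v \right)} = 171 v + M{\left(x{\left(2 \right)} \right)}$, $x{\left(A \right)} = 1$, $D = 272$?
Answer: $- \frac{1}{23700} \approx -4.2194 \cdot 10^{-5}$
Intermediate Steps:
$M{\left(h \right)} = -1$ ($M{\left(h \right)} = -4 + 3 = -1$)
$J{\left(v \right)} = -1 + 171 v$ ($J{\left(v \right)} = 171 v - 1 = -1 + 171 v$)
$Q{\left(q \right)} = -272$ ($Q{\left(q \right)} = \left(-1\right) 272 = -272$)
$\frac{1}{Q{\left(-167 \right)} + J{\left(-137 \right)}} = \frac{1}{-272 + \left(-1 + 171 \left(-137\right)\right)} = \frac{1}{-272 - 23428} = \frac{1}{-23700} = - \frac{1}{23700}$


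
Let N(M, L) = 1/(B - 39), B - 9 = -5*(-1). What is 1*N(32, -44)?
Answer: -1/25 ≈ -0.040000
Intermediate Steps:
B = 14 (B = 9 - 5*(-1) = 9 + 5 = 14)
N(M, L) = -1/25 (N(M, L) = 1/(14 - 39) = 1/(-25) = -1/25)
1*N(32, -44) = 1*(-1/25) = -1/25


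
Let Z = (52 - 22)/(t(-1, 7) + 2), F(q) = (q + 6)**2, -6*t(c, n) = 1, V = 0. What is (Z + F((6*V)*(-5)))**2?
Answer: 331776/121 ≈ 2741.9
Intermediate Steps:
t(c, n) = -1/6 (t(c, n) = -1/6*1 = -1/6)
F(q) = (6 + q)**2
Z = 180/11 (Z = (52 - 22)/(-1/6 + 2) = 30/(11/6) = 30*(6/11) = 180/11 ≈ 16.364)
(Z + F((6*V)*(-5)))**2 = (180/11 + (6 + (6*0)*(-5))**2)**2 = (180/11 + (6 + 0*(-5))**2)**2 = (180/11 + (6 + 0)**2)**2 = (180/11 + 6**2)**2 = (180/11 + 36)**2 = (576/11)**2 = 331776/121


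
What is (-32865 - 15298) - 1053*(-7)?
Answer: -40792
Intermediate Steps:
(-32865 - 15298) - 1053*(-7) = -48163 + 7371 = -40792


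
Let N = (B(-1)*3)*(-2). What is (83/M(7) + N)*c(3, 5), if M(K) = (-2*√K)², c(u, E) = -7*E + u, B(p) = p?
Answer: -2008/7 ≈ -286.86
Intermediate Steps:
c(u, E) = u - 7*E
M(K) = 4*K
N = 6 (N = -1*3*(-2) = -3*(-2) = 6)
(83/M(7) + N)*c(3, 5) = (83/((4*7)) + 6)*(3 - 7*5) = (83/28 + 6)*(3 - 35) = (83*(1/28) + 6)*(-32) = (83/28 + 6)*(-32) = (251/28)*(-32) = -2008/7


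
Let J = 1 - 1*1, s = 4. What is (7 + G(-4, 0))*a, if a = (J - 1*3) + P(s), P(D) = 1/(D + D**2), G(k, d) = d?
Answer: -413/20 ≈ -20.650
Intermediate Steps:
J = 0 (J = 1 - 1 = 0)
a = -59/20 (a = (0 - 1*3) + 1/(4*(1 + 4)) = (0 - 3) + (1/4)/5 = -3 + (1/4)*(1/5) = -3 + 1/20 = -59/20 ≈ -2.9500)
(7 + G(-4, 0))*a = (7 + 0)*(-59/20) = 7*(-59/20) = -413/20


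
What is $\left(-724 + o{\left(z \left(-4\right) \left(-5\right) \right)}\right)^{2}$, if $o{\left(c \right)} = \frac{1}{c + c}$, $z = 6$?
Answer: $\frac{30192190081}{57600} \approx 5.2417 \cdot 10^{5}$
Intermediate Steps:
$o{\left(c \right)} = \frac{1}{2 c}$
$\left(-724 + o{\left(z \left(-4\right) \left(-5\right) \right)}\right)^{2} = \left(-724 + \frac{1}{2 \cdot 6 \left(-4\right) \left(-5\right)}\right)^{2} = \left(-724 + \frac{1}{2 \left(\left(-24\right) \left(-5\right)\right)}\right)^{2} = \left(-724 + \frac{1}{2 \cdot 120}\right)^{2} = \left(-724 + \frac{1}{2} \cdot \frac{1}{120}\right)^{2} = \left(-724 + \frac{1}{240}\right)^{2} = \left(- \frac{173759}{240}\right)^{2} = \frac{30192190081}{57600}$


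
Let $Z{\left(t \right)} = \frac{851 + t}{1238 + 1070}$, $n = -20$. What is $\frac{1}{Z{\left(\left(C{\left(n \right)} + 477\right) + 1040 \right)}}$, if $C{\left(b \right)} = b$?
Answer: $\frac{577}{587} \approx 0.98296$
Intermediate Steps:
$Z{\left(t \right)} = \frac{851}{2308} + \frac{t}{2308}$ ($Z{\left(t \right)} = \frac{851 + t}{2308} = \left(851 + t\right) \frac{1}{2308} = \frac{851}{2308} + \frac{t}{2308}$)
$\frac{1}{Z{\left(\left(C{\left(n \right)} + 477\right) + 1040 \right)}} = \frac{1}{\frac{851}{2308} + \frac{\left(-20 + 477\right) + 1040}{2308}} = \frac{1}{\frac{851}{2308} + \frac{457 + 1040}{2308}} = \frac{1}{\frac{851}{2308} + \frac{1}{2308} \cdot 1497} = \frac{1}{\frac{851}{2308} + \frac{1497}{2308}} = \frac{1}{\frac{587}{577}} = \frac{577}{587}$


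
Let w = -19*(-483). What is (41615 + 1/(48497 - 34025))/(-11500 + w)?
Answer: -602252281/33618456 ≈ -17.914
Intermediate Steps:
w = 9177
(41615 + 1/(48497 - 34025))/(-11500 + w) = (41615 + 1/(48497 - 34025))/(-11500 + 9177) = (41615 + 1/14472)/(-2323) = (41615 + 1/14472)*(-1/2323) = (602252281/14472)*(-1/2323) = -602252281/33618456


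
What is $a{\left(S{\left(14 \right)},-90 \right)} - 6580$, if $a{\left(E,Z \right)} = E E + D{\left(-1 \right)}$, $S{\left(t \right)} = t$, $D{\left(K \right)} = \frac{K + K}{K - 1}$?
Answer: $-6383$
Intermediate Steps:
$D{\left(K \right)} = \frac{2 K}{-1 + K}$
$a{\left(E,Z \right)} = 1 + E^{2}$ ($a{\left(E,Z \right)} = E E + 2 \left(-1\right) \frac{1}{-1 - 1} = E^{2} + 2 \left(-1\right) \frac{1}{-2} = E^{2} + 2 \left(-1\right) \left(- \frac{1}{2}\right) = E^{2} + 1 = 1 + E^{2}$)
$a{\left(S{\left(14 \right)},-90 \right)} - 6580 = \left(1 + 14^{2}\right) - 6580 = \left(1 + 196\right) - 6580 = 197 - 6580 = -6383$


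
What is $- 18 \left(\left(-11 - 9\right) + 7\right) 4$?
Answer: $936$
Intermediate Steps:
$- 18 \left(\left(-11 - 9\right) + 7\right) 4 = - 18 \left(-20 + 7\right) 4 = \left(-18\right) \left(-13\right) 4 = 234 \cdot 4 = 936$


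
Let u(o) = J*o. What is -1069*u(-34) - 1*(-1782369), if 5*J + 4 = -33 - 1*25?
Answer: 6658393/5 ≈ 1.3317e+6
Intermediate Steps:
J = -62/5 (J = -⅘ + (-33 - 1*25)/5 = -⅘ + (-33 - 25)/5 = -⅘ + (⅕)*(-58) = -⅘ - 58/5 = -62/5 ≈ -12.400)
u(o) = -62*o/5
-1069*u(-34) - 1*(-1782369) = -(-66278)*(-34)/5 - 1*(-1782369) = -1069*2108/5 + 1782369 = -2253452/5 + 1782369 = 6658393/5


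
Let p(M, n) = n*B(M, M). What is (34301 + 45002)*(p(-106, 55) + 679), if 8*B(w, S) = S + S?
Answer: -123474771/2 ≈ -6.1737e+7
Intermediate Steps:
B(w, S) = S/4 (B(w, S) = (S + S)/8 = (2*S)/8 = S/4)
p(M, n) = M*n/4 (p(M, n) = n*(M/4) = M*n/4)
(34301 + 45002)*(p(-106, 55) + 679) = (34301 + 45002)*((¼)*(-106)*55 + 679) = 79303*(-2915/2 + 679) = 79303*(-1557/2) = -123474771/2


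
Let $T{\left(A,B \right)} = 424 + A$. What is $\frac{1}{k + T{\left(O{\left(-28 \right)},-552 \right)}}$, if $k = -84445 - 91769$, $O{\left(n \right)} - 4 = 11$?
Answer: $- \frac{1}{175775} \approx -5.6891 \cdot 10^{-6}$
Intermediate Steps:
$O{\left(n \right)} = 15$ ($O{\left(n \right)} = 4 + 11 = 15$)
$k = -176214$
$\frac{1}{k + T{\left(O{\left(-28 \right)},-552 \right)}} = \frac{1}{-176214 + \left(424 + 15\right)} = \frac{1}{-176214 + 439} = \frac{1}{-175775} = - \frac{1}{175775}$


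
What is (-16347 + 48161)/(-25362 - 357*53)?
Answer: -31814/44283 ≈ -0.71842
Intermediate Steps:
(-16347 + 48161)/(-25362 - 357*53) = 31814/(-25362 - 18921) = 31814/(-44283) = 31814*(-1/44283) = -31814/44283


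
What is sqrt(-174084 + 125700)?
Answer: 48*I*sqrt(21) ≈ 219.96*I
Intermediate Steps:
sqrt(-174084 + 125700) = sqrt(-48384) = 48*I*sqrt(21)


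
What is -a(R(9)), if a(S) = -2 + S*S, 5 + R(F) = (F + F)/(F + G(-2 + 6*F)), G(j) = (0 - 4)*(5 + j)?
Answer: -126983/5329 ≈ -23.829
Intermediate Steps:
G(j) = -20 - 4*j (G(j) = -4*(5 + j) = -20 - 4*j)
R(F) = -5 + 2*F/(-12 - 23*F) (R(F) = -5 + (F + F)/(F + (-20 - 4*(-2 + 6*F))) = -5 + (2*F)/(F + (-20 + (8 - 24*F))) = -5 + (2*F)/(F + (-12 - 24*F)) = -5 + (2*F)/(-12 - 23*F) = -5 + 2*F/(-12 - 23*F))
a(S) = -2 + S²
-a(R(9)) = -(-2 + (3*(-20 - 39*9)/(12 + 23*9))²) = -(-2 + (3*(-20 - 351)/(12 + 207))²) = -(-2 + (3*(-371)/219)²) = -(-2 + (3*(1/219)*(-371))²) = -(-2 + (-371/73)²) = -(-2 + 137641/5329) = -1*126983/5329 = -126983/5329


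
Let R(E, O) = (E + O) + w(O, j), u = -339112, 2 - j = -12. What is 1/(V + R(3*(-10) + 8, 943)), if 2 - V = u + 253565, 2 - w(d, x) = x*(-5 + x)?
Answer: 1/86346 ≈ 1.1581e-5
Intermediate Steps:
j = 14 (j = 2 - 1*(-12) = 2 + 12 = 14)
w(d, x) = 2 - x*(-5 + x)
R(E, O) = -124 + E + O (R(E, O) = (E + O) + (2 - 1*14**2 + 5*14) = (E + O) + (2 - 1*196 + 70) = (E + O) + (2 - 196 + 70) = (E + O) - 124 = -124 + E + O)
V = 85549 (V = 2 - (-339112 + 253565) = 2 - 1*(-85547) = 2 + 85547 = 85549)
1/(V + R(3*(-10) + 8, 943)) = 1/(85549 + (-124 + (3*(-10) + 8) + 943)) = 1/(85549 + (-124 + (-30 + 8) + 943)) = 1/(85549 + (-124 - 22 + 943)) = 1/(85549 + 797) = 1/86346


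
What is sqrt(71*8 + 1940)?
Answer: 2*sqrt(627) ≈ 50.080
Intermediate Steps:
sqrt(71*8 + 1940) = sqrt(568 + 1940) = sqrt(2508) = 2*sqrt(627)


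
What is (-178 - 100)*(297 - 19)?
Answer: -77284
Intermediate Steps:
(-178 - 100)*(297 - 19) = -278*278 = -77284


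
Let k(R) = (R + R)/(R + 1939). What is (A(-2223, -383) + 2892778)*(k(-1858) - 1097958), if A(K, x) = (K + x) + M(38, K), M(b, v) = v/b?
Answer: -257041821958639/81 ≈ -3.1734e+12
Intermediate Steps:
k(R) = 2*R/(1939 + R) (k(R) = (2*R)/(1939 + R) = 2*R/(1939 + R))
A(K, x) = x + 39*K/38 (A(K, x) = (K + x) + K/38 = x + 39*K/38)
(A(-2223, -383) + 2892778)*(k(-1858) - 1097958) = ((-383 + (39/38)*(-2223)) + 2892778)*(2*(-1858)/(1939 - 1858) - 1097958) = ((-383 - 4563/2) + 2892778)*(2*(-1858)/81 - 1097958) = (-5329/2 + 2892778)*(2*(-1858)*(1/81) - 1097958) = 5780227*(-3716/81 - 1097958)/2 = (5780227/2)*(-88938314/81) = -257041821958639/81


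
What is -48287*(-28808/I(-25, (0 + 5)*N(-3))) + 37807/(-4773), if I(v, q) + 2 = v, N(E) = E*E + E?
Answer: -2213163906799/42957 ≈ -5.1520e+7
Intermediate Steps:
N(E) = E + E² (N(E) = E² + E = E + E²)
I(v, q) = -2 + v
-48287*(-28808/I(-25, (0 + 5)*N(-3))) + 37807/(-4773) = -48287*(-28808/(-2 - 25)) + 37807/(-4773) = -48287/((-27*(-1/28808))) + 37807*(-1/4773) = -48287/27/28808 - 37807/4773 = -48287*28808/27 - 37807/4773 = -1391051896/27 - 37807/4773 = -2213163906799/42957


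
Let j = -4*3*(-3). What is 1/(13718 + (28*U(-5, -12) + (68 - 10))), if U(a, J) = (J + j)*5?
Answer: 1/17136 ≈ 5.8357e-5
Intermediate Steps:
j = 36 (j = -12*(-3) = 36)
U(a, J) = 180 + 5*J (U(a, J) = (J + 36)*5 = (36 + J)*5 = 180 + 5*J)
1/(13718 + (28*U(-5, -12) + (68 - 10))) = 1/(13718 + (28*(180 + 5*(-12)) + (68 - 10))) = 1/(13718 + (28*(180 - 60) + 58)) = 1/(13718 + (28*120 + 58)) = 1/(13718 + (3360 + 58)) = 1/(13718 + 3418) = 1/17136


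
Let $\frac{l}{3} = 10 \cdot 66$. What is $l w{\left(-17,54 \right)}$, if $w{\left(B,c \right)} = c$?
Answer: $106920$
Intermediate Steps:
$l = 1980$ ($l = 3 \cdot 10 \cdot 66 = 3 \cdot 660 = 1980$)
$l w{\left(-17,54 \right)} = 1980 \cdot 54 = 106920$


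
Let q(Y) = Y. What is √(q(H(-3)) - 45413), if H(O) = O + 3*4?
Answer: 2*I*√11351 ≈ 213.08*I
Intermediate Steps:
H(O) = 12 + O (H(O) = O + 12 = 12 + O)
√(q(H(-3)) - 45413) = √((12 - 3) - 45413) = √(9 - 45413) = √(-45404) = 2*I*√11351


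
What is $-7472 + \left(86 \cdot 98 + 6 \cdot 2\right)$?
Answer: $968$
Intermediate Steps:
$-7472 + \left(86 \cdot 98 + 6 \cdot 2\right) = -7472 + \left(8428 + 12\right) = -7472 + 8440 = 968$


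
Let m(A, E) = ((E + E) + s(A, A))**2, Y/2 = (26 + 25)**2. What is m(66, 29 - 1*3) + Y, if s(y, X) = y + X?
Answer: 39058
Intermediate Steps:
s(y, X) = X + y
Y = 5202 (Y = 2*(26 + 25)**2 = 2*51**2 = 2*2601 = 5202)
m(A, E) = (2*A + 2*E)**2 (m(A, E) = ((E + E) + (A + A))**2 = (2*E + 2*A)**2 = (2*A + 2*E)**2)
m(66, 29 - 1*3) + Y = 4*(66 + (29 - 1*3))**2 + 5202 = 4*(66 + (29 - 3))**2 + 5202 = 4*(66 + 26)**2 + 5202 = 4*92**2 + 5202 = 4*8464 + 5202 = 33856 + 5202 = 39058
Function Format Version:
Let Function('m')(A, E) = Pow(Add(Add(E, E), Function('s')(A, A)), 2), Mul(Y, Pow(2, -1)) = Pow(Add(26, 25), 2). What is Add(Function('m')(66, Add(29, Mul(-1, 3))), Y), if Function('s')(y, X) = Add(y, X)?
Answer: 39058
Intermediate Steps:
Function('s')(y, X) = Add(X, y)
Y = 5202 (Y = Mul(2, Pow(Add(26, 25), 2)) = Mul(2, Pow(51, 2)) = Mul(2, 2601) = 5202)
Function('m')(A, E) = Pow(Add(Mul(2, A), Mul(2, E)), 2) (Function('m')(A, E) = Pow(Add(Add(E, E), Add(A, A)), 2) = Pow(Add(Mul(2, E), Mul(2, A)), 2) = Pow(Add(Mul(2, A), Mul(2, E)), 2))
Add(Function('m')(66, Add(29, Mul(-1, 3))), Y) = Add(Mul(4, Pow(Add(66, Add(29, Mul(-1, 3))), 2)), 5202) = Add(Mul(4, Pow(Add(66, Add(29, -3)), 2)), 5202) = Add(Mul(4, Pow(Add(66, 26), 2)), 5202) = Add(Mul(4, Pow(92, 2)), 5202) = Add(Mul(4, 8464), 5202) = Add(33856, 5202) = 39058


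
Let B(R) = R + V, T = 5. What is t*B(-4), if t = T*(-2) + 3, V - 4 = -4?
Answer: 28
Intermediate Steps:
V = 0 (V = 4 - 4 = 0)
B(R) = R (B(R) = R + 0 = R)
t = -7 (t = 5*(-2) + 3 = -10 + 3 = -7)
t*B(-4) = -7*(-4) = 28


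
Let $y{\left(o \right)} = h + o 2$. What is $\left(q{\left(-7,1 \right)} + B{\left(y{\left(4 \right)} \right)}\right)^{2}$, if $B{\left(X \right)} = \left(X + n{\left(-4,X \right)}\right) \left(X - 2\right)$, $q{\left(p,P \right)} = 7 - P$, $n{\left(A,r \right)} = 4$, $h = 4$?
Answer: $27556$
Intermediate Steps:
$y{\left(o \right)} = 4 + 2 o$ ($y{\left(o \right)} = 4 + o 2 = 4 + 2 o$)
$B{\left(X \right)} = \left(-2 + X\right) \left(4 + X\right)$ ($B{\left(X \right)} = \left(X + 4\right) \left(X - 2\right) = \left(4 + X\right) \left(-2 + X\right) = \left(-2 + X\right) \left(4 + X\right)$)
$\left(q{\left(-7,1 \right)} + B{\left(y{\left(4 \right)} \right)}\right)^{2} = \left(\left(7 - 1\right) + \left(-8 + \left(4 + 2 \cdot 4\right)^{2} + 2 \left(4 + 2 \cdot 4\right)\right)\right)^{2} = \left(\left(7 - 1\right) + \left(-8 + \left(4 + 8\right)^{2} + 2 \left(4 + 8\right)\right)\right)^{2} = \left(6 + \left(-8 + 12^{2} + 2 \cdot 12\right)\right)^{2} = \left(6 + \left(-8 + 144 + 24\right)\right)^{2} = \left(6 + 160\right)^{2} = 166^{2} = 27556$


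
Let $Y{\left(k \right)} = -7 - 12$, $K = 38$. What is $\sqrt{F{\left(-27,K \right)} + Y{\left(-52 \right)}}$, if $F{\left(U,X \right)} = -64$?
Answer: $i \sqrt{83} \approx 9.1104 i$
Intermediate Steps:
$Y{\left(k \right)} = -19$
$\sqrt{F{\left(-27,K \right)} + Y{\left(-52 \right)}} = \sqrt{-64 - 19} = \sqrt{-83} = i \sqrt{83}$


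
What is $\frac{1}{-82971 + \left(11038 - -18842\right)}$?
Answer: $- \frac{1}{53091} \approx -1.8836 \cdot 10^{-5}$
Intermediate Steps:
$\frac{1}{-82971 + \left(11038 - -18842\right)} = \frac{1}{-82971 + \left(11038 + 18842\right)} = \frac{1}{-82971 + 29880} = \frac{1}{-53091} = - \frac{1}{53091}$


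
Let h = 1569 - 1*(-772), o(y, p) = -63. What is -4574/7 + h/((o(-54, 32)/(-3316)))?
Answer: 7721590/63 ≈ 1.2256e+5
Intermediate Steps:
h = 2341 (h = 1569 + 772 = 2341)
-4574/7 + h/((o(-54, 32)/(-3316))) = -4574/7 + 2341/((-63/(-3316))) = -4574*⅐ + 2341/((-63*(-1/3316))) = -4574/7 + 2341/(63/3316) = -4574/7 + 2341*(3316/63) = -4574/7 + 7762756/63 = 7721590/63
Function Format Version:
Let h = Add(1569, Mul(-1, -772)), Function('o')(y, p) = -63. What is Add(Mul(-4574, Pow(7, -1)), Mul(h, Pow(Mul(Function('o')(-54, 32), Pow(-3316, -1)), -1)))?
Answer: Rational(7721590, 63) ≈ 1.2256e+5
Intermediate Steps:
h = 2341 (h = Add(1569, 772) = 2341)
Add(Mul(-4574, Pow(7, -1)), Mul(h, Pow(Mul(Function('o')(-54, 32), Pow(-3316, -1)), -1))) = Add(Mul(-4574, Pow(7, -1)), Mul(2341, Pow(Mul(-63, Pow(-3316, -1)), -1))) = Add(Mul(-4574, Rational(1, 7)), Mul(2341, Pow(Mul(-63, Rational(-1, 3316)), -1))) = Add(Rational(-4574, 7), Mul(2341, Pow(Rational(63, 3316), -1))) = Add(Rational(-4574, 7), Mul(2341, Rational(3316, 63))) = Add(Rational(-4574, 7), Rational(7762756, 63)) = Rational(7721590, 63)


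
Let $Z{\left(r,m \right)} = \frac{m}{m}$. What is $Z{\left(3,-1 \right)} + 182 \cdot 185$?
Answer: $33671$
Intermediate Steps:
$Z{\left(r,m \right)} = 1$
$Z{\left(3,-1 \right)} + 182 \cdot 185 = 1 + 182 \cdot 185 = 1 + 33670 = 33671$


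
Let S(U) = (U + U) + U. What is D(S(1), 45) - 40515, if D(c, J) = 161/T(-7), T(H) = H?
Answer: -40538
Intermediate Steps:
S(U) = 3*U (S(U) = 2*U + U = 3*U)
D(c, J) = -23 (D(c, J) = 161/(-7) = 161*(-⅐) = -23)
D(S(1), 45) - 40515 = -23 - 40515 = -40538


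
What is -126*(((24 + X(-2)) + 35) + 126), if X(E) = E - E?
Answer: -23310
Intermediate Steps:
X(E) = 0
-126*(((24 + X(-2)) + 35) + 126) = -126*(((24 + 0) + 35) + 126) = -126*((24 + 35) + 126) = -126*(59 + 126) = -126*185 = -23310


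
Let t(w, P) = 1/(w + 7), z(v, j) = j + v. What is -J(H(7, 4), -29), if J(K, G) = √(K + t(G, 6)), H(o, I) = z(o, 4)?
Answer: -√5302/22 ≈ -3.3098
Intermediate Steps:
t(w, P) = 1/(7 + w)
H(o, I) = 4 + o
J(K, G) = √(K + 1/(7 + G))
-J(H(7, 4), -29) = -√((1 + (4 + 7)*(7 - 29))/(7 - 29)) = -√((1 + 11*(-22))/(-22)) = -√(-(1 - 242)/22) = -√(-1/22*(-241)) = -√(241/22) = -√5302/22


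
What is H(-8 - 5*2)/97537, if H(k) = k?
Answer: -18/97537 ≈ -0.00018455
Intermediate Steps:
H(-8 - 5*2)/97537 = (-8 - 5*2)/97537 = (-8 - 10)*(1/97537) = -18*1/97537 = -18/97537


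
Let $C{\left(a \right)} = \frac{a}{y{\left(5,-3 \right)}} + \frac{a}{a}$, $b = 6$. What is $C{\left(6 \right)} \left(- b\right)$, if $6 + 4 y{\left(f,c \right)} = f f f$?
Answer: $- \frac{858}{119} \approx -7.2101$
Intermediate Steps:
$y{\left(f,c \right)} = - \frac{3}{2} + \frac{f^{3}}{4}$ ($y{\left(f,c \right)} = - \frac{3}{2} + \frac{f f f}{4} = - \frac{3}{2} + \frac{f^{2} f}{4} = - \frac{3}{2} + \frac{f^{3}}{4}$)
$C{\left(a \right)} = 1 + \frac{4 a}{119}$ ($C{\left(a \right)} = \frac{a}{- \frac{3}{2} + \frac{5^{3}}{4}} + \frac{a}{a} = \frac{a}{- \frac{3}{2} + \frac{1}{4} \cdot 125} + 1 = \frac{a}{- \frac{3}{2} + \frac{125}{4}} + 1 = \frac{a}{\frac{119}{4}} + 1 = a \frac{4}{119} + 1 = \frac{4 a}{119} + 1 = 1 + \frac{4 a}{119}$)
$C{\left(6 \right)} \left(- b\right) = \left(1 + \frac{4}{119} \cdot 6\right) \left(\left(-1\right) 6\right) = \left(1 + \frac{24}{119}\right) \left(-6\right) = \frac{143}{119} \left(-6\right) = - \frac{858}{119}$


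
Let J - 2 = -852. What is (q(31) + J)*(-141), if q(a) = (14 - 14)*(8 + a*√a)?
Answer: 119850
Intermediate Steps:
J = -850 (J = 2 - 852 = -850)
q(a) = 0 (q(a) = 0*(8 + a^(3/2)) = 0)
(q(31) + J)*(-141) = (0 - 850)*(-141) = -850*(-141) = 119850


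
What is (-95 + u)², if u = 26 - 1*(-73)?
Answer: 16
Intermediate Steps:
u = 99 (u = 26 + 73 = 99)
(-95 + u)² = (-95 + 99)² = 4² = 16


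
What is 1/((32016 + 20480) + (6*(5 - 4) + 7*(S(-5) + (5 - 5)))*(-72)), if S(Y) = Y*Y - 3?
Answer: 1/40976 ≈ 2.4405e-5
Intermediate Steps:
S(Y) = -3 + Y² (S(Y) = Y² - 3 = -3 + Y²)
1/((32016 + 20480) + (6*(5 - 4) + 7*(S(-5) + (5 - 5)))*(-72)) = 1/((32016 + 20480) + (6*(5 - 4) + 7*((-3 + (-5)²) + (5 - 5)))*(-72)) = 1/(52496 + (6*1 + 7*((-3 + 25) + 0))*(-72)) = 1/(52496 + (6 + 7*(22 + 0))*(-72)) = 1/(52496 + (6 + 7*22)*(-72)) = 1/(52496 + (6 + 154)*(-72)) = 1/(52496 + 160*(-72)) = 1/(52496 - 11520) = 1/40976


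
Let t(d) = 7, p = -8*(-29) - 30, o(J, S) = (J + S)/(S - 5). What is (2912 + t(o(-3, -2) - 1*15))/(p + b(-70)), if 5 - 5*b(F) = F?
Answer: 417/31 ≈ 13.452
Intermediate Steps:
o(J, S) = (J + S)/(-5 + S)
p = 202 (p = 232 - 30 = 202)
b(F) = 1 - F/5
(2912 + t(o(-3, -2) - 1*15))/(p + b(-70)) = (2912 + 7)/(202 + (1 - 1/5*(-70))) = 2919/(202 + (1 + 14)) = 2919/(202 + 15) = 2919/217 = 2919*(1/217) = 417/31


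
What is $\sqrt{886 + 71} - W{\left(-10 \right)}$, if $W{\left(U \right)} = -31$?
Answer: $31 + \sqrt{957} \approx 61.935$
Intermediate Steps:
$\sqrt{886 + 71} - W{\left(-10 \right)} = \sqrt{886 + 71} - -31 = \sqrt{957} + 31 = 31 + \sqrt{957}$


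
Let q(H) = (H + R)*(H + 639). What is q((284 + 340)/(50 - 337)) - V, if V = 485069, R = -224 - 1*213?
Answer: -62991401528/82369 ≈ -7.6475e+5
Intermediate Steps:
R = -437 (R = -224 - 213 = -437)
q(H) = (-437 + H)*(639 + H) (q(H) = (H - 437)*(H + 639) = (-437 + H)*(639 + H))
q((284 + 340)/(50 - 337)) - V = (-279243 + ((284 + 340)/(50 - 337))² + 202*((284 + 340)/(50 - 337))) - 1*485069 = (-279243 + (624/(-287))² + 202*(624/(-287))) - 485069 = (-279243 + (624*(-1/287))² + 202*(624*(-1/287))) - 485069 = (-279243 + (-624/287)² + 202*(-624/287)) - 485069 = (-279243 + 389376/82369 - 126048/287) - 485069 = -23036753067/82369 - 485069 = -62991401528/82369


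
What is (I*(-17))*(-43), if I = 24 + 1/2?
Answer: 35819/2 ≈ 17910.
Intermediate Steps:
I = 49/2 (I = 24 + ½ = 49/2 ≈ 24.500)
(I*(-17))*(-43) = ((49/2)*(-17))*(-43) = -833/2*(-43) = 35819/2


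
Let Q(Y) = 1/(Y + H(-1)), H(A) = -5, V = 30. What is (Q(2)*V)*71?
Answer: -710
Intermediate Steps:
Q(Y) = 1/(-5 + Y) (Q(Y) = 1/(Y - 5) = 1/(-5 + Y))
(Q(2)*V)*71 = (30/(-5 + 2))*71 = (30/(-3))*71 = -1/3*30*71 = -10*71 = -710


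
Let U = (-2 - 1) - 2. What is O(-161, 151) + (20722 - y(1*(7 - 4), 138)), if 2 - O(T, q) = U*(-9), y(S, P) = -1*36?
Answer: 20715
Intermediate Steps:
U = -5 (U = -3 - 2 = -5)
y(S, P) = -36
O(T, q) = -43 (O(T, q) = 2 - (-5)*(-9) = 2 - 1*45 = 2 - 45 = -43)
O(-161, 151) + (20722 - y(1*(7 - 4), 138)) = -43 + (20722 - 1*(-36)) = -43 + (20722 + 36) = -43 + 20758 = 20715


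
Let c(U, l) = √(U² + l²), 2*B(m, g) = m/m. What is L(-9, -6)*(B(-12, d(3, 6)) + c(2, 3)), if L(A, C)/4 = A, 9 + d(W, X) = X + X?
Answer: -18 - 36*√13 ≈ -147.80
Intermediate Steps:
d(W, X) = -9 + 2*X (d(W, X) = -9 + (X + X) = -9 + 2*X)
B(m, g) = ½ (B(m, g) = (m/m)/2 = (½)*1 = ½)
L(A, C) = 4*A
L(-9, -6)*(B(-12, d(3, 6)) + c(2, 3)) = (4*(-9))*(½ + √(2² + 3²)) = -36*(½ + √(4 + 9)) = -36*(½ + √13) = -18 - 36*√13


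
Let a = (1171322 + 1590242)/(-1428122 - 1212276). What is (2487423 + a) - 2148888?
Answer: 446932187683/1320199 ≈ 3.3853e+5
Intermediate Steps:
a = -1380782/1320199 (a = 2761564/(-2640398) = 2761564*(-1/2640398) = -1380782/1320199 ≈ -1.0459)
(2487423 + a) - 2148888 = (2487423 - 1380782/1320199) - 2148888 = 3283891976395/1320199 - 2148888 = 446932187683/1320199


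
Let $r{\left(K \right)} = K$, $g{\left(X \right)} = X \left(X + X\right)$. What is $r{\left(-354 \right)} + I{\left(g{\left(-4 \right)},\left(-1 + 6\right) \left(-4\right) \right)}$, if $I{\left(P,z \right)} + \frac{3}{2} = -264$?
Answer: $- \frac{1239}{2} \approx -619.5$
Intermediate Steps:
$g{\left(X \right)} = 2 X^{2}$ ($g{\left(X \right)} = X 2 X = 2 X^{2}$)
$I{\left(P,z \right)} = - \frac{531}{2}$ ($I{\left(P,z \right)} = - \frac{3}{2} - 264 = - \frac{531}{2}$)
$r{\left(-354 \right)} + I{\left(g{\left(-4 \right)},\left(-1 + 6\right) \left(-4\right) \right)} = -354 - \frac{531}{2} = - \frac{1239}{2}$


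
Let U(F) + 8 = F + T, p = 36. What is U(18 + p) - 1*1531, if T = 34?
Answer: -1451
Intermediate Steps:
U(F) = 26 + F (U(F) = -8 + (F + 34) = -8 + (34 + F) = 26 + F)
U(18 + p) - 1*1531 = (26 + (18 + 36)) - 1*1531 = (26 + 54) - 1531 = 80 - 1531 = -1451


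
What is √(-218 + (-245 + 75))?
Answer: 2*I*√97 ≈ 19.698*I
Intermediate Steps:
√(-218 + (-245 + 75)) = √(-218 - 170) = √(-388) = 2*I*√97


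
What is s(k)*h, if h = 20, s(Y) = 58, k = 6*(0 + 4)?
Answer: 1160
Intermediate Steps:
k = 24 (k = 6*4 = 24)
s(k)*h = 58*20 = 1160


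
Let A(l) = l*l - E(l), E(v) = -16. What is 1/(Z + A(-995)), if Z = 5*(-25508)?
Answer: 1/862501 ≈ 1.1594e-6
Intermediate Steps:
A(l) = 16 + l² (A(l) = l*l - 1*(-16) = l² + 16 = 16 + l²)
Z = -127540
1/(Z + A(-995)) = 1/(-127540 + (16 + (-995)²)) = 1/(-127540 + (16 + 990025)) = 1/(-127540 + 990041) = 1/862501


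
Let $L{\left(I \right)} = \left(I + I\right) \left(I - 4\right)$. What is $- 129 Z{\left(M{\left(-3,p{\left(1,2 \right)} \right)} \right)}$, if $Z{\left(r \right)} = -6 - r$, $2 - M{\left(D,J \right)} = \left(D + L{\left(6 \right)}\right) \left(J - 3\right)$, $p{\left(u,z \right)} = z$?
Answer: $3741$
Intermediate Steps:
$L{\left(I \right)} = 2 I \left(-4 + I\right)$
$M{\left(D,J \right)} = 2 - \left(-3 + J\right) \left(24 + D\right)$ ($M{\left(D,J \right)} = 2 - \left(D + 2 \cdot 6 \left(-4 + 6\right)\right) \left(J - 3\right) = 2 - \left(D + 2 \cdot 6 \cdot 2\right) \left(-3 + J\right) = 2 - \left(D + 24\right) \left(-3 + J\right) = 2 - \left(24 + D\right) \left(-3 + J\right) = 2 - \left(-3 + J\right) \left(24 + D\right)$)
$- 129 Z{\left(M{\left(-3,p{\left(1,2 \right)} \right)} \right)} = - 129 \left(-6 - \left(74 - 48 + 3 \left(-3\right) - \left(-3\right) 2\right)\right) = - 129 \left(-6 - \left(74 - 48 - 9 + 6\right)\right) = - 129 \left(-6 - 23\right) = \left(-129\right) \left(-29\right) = 3741$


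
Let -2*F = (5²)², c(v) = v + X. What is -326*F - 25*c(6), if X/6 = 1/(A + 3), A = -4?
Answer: 101875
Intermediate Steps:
X = -6 (X = 6/(-4 + 3) = 6/(-1) = 6*(-1) = -6)
c(v) = -6 + v (c(v) = v - 6 = -6 + v)
F = -625/2 (F = -(5²)²/2 = -½*25² = -½*625 = -625/2 ≈ -312.50)
-326*F - 25*c(6) = -326*(-625/2) - 25*(-6 + 6) = 101875 - 25*0 = 101875 + 0 = 101875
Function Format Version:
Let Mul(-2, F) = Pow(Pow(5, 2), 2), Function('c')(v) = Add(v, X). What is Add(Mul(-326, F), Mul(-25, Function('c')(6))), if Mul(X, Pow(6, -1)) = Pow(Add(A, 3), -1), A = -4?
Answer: 101875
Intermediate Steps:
X = -6 (X = Mul(6, Pow(Add(-4, 3), -1)) = Mul(6, Pow(-1, -1)) = Mul(6, -1) = -6)
Function('c')(v) = Add(-6, v) (Function('c')(v) = Add(v, -6) = Add(-6, v))
F = Rational(-625, 2) (F = Mul(Rational(-1, 2), Pow(Pow(5, 2), 2)) = Mul(Rational(-1, 2), Pow(25, 2)) = Mul(Rational(-1, 2), 625) = Rational(-625, 2) ≈ -312.50)
Add(Mul(-326, F), Mul(-25, Function('c')(6))) = Add(Mul(-326, Rational(-625, 2)), Mul(-25, Add(-6, 6))) = Add(101875, Mul(-25, 0)) = Add(101875, 0) = 101875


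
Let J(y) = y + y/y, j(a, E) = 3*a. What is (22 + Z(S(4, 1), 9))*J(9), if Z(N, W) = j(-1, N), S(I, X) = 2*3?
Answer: 190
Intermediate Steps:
S(I, X) = 6
J(y) = 1 + y (J(y) = y + 1 = 1 + y)
Z(N, W) = -3 (Z(N, W) = 3*(-1) = -3)
(22 + Z(S(4, 1), 9))*J(9) = (22 - 3)*(1 + 9) = 19*10 = 190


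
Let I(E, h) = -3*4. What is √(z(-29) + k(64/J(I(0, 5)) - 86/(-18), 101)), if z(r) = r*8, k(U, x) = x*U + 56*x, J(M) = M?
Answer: √48311/3 ≈ 73.266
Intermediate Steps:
I(E, h) = -12
k(U, x) = 56*x + U*x (k(U, x) = U*x + 56*x = 56*x + U*x)
z(r) = 8*r
√(z(-29) + k(64/J(I(0, 5)) - 86/(-18), 101)) = √(8*(-29) + 101*(56 + (64/(-12) - 86/(-18)))) = √(-232 + 101*(56 + (64*(-1/12) - 86*(-1/18)))) = √(-232 + 101*(56 + (-16/3 + 43/9))) = √(-232 + 101*(56 - 5/9)) = √(-232 + 101*(499/9)) = √(-232 + 50399/9) = √(48311/9) = √48311/3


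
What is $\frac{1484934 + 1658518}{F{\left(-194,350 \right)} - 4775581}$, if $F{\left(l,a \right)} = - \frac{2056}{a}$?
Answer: $- \frac{550104100}{835727703} \approx -0.65823$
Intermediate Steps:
$\frac{1484934 + 1658518}{F{\left(-194,350 \right)} - 4775581} = \frac{1484934 + 1658518}{- \frac{2056}{350} - 4775581} = \frac{3143452}{\left(-2056\right) \frac{1}{350} - 4775581} = \frac{3143452}{- \frac{1028}{175} - 4775581} = \frac{3143452}{- \frac{835727703}{175}} = 3143452 \left(- \frac{175}{835727703}\right) = - \frac{550104100}{835727703}$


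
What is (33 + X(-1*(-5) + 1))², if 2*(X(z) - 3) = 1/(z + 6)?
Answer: 748225/576 ≈ 1299.0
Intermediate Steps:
X(z) = 3 + 1/(2*(6 + z)) (X(z) = 3 + 1/(2*(z + 6)) = 3 + 1/(2*(6 + z)))
(33 + X(-1*(-5) + 1))² = (33 + (37 + 6*(-1*(-5) + 1))/(2*(6 + (-1*(-5) + 1))))² = (33 + (37 + 6*(5 + 1))/(2*(6 + (5 + 1))))² = (33 + (37 + 6*6)/(2*(6 + 6)))² = (33 + (½)*(37 + 36)/12)² = (33 + (½)*(1/12)*73)² = (33 + 73/24)² = (865/24)² = 748225/576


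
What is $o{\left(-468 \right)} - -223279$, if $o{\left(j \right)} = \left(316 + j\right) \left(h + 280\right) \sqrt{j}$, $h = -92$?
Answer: $223279 - 171456 i \sqrt{13} \approx 2.2328 \cdot 10^{5} - 6.1819 \cdot 10^{5} i$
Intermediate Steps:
$o{\left(j \right)} = \sqrt{j} \left(59408 + 188 j\right)$ ($o{\left(j \right)} = \left(316 + j\right) \left(-92 + 280\right) \sqrt{j} = \left(316 + j\right) 188 \sqrt{j} = \left(59408 + 188 j\right) \sqrt{j} = \sqrt{j} \left(59408 + 188 j\right)$)
$o{\left(-468 \right)} - -223279 = 188 \sqrt{-468} \left(316 - 468\right) - -223279 = 188 \cdot 6 i \sqrt{13} \left(-152\right) + 223279 = - 171456 i \sqrt{13} + 223279 = 223279 - 171456 i \sqrt{13}$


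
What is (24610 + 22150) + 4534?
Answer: 51294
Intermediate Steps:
(24610 + 22150) + 4534 = 46760 + 4534 = 51294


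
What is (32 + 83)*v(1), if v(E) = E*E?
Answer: 115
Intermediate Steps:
v(E) = E**2
(32 + 83)*v(1) = (32 + 83)*1**2 = 115*1 = 115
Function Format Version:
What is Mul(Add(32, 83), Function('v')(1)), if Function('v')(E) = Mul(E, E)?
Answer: 115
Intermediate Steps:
Function('v')(E) = Pow(E, 2)
Mul(Add(32, 83), Function('v')(1)) = Mul(Add(32, 83), Pow(1, 2)) = Mul(115, 1) = 115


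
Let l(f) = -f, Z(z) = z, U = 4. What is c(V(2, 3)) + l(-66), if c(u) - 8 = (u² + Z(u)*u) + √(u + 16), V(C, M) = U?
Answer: 106 + 2*√5 ≈ 110.47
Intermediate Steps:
V(C, M) = 4
c(u) = 8 + √(16 + u) + 2*u² (c(u) = 8 + ((u² + u*u) + √(u + 16)) = 8 + ((u² + u²) + √(16 + u)) = 8 + (2*u² + √(16 + u)) = 8 + (√(16 + u) + 2*u²) = 8 + √(16 + u) + 2*u²)
c(V(2, 3)) + l(-66) = (8 + √(16 + 4) + 2*4²) - 1*(-66) = (8 + √20 + 2*16) + 66 = (8 + 2*√5 + 32) + 66 = (40 + 2*√5) + 66 = 106 + 2*√5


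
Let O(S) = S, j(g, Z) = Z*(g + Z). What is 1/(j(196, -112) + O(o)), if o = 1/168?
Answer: -168/1580543 ≈ -0.00010629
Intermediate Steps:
o = 1/168 ≈ 0.0059524
j(g, Z) = Z*(Z + g)
1/(j(196, -112) + O(o)) = 1/(-112*(-112 + 196) + 1/168) = 1/(-112*84 + 1/168) = 1/(-9408 + 1/168) = 1/(-1580543/168) = -168/1580543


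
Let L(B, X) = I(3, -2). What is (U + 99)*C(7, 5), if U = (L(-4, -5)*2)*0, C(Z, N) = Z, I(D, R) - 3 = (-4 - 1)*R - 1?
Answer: 693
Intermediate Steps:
I(D, R) = 2 - 5*R (I(D, R) = 3 + ((-4 - 1)*R - 1) = 3 + (-5*R - 1) = 3 + (-1 - 5*R) = 2 - 5*R)
L(B, X) = 12 (L(B, X) = 2 - 5*(-2) = 2 + 10 = 12)
U = 0 (U = (12*2)*0 = 24*0 = 0)
(U + 99)*C(7, 5) = (0 + 99)*7 = 99*7 = 693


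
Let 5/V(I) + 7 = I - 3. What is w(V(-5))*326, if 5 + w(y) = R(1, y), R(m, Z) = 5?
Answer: 0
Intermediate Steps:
V(I) = 5/(-10 + I) (V(I) = 5/(-7 + (I - 3)) = 5/(-7 + (-3 + I)) = 5/(-10 + I))
w(y) = 0 (w(y) = -5 + 5 = 0)
w(V(-5))*326 = 0*326 = 0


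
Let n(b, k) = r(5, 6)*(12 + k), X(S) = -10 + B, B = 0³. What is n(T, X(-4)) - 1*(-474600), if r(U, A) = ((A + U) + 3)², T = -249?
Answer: 474992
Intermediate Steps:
B = 0
r(U, A) = (3 + A + U)²
X(S) = -10 (X(S) = -10 + 0 = -10)
n(b, k) = 2352 + 196*k (n(b, k) = (3 + 6 + 5)²*(12 + k) = 14²*(12 + k) = 196*(12 + k) = 2352 + 196*k)
n(T, X(-4)) - 1*(-474600) = (2352 + 196*(-10)) - 1*(-474600) = (2352 - 1960) + 474600 = 392 + 474600 = 474992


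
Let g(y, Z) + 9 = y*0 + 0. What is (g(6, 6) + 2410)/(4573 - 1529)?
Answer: 2401/3044 ≈ 0.78876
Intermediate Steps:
g(y, Z) = -9 (g(y, Z) = -9 + (y*0 + 0) = -9 + (0 + 0) = -9 + 0 = -9)
(g(6, 6) + 2410)/(4573 - 1529) = (-9 + 2410)/(4573 - 1529) = 2401/3044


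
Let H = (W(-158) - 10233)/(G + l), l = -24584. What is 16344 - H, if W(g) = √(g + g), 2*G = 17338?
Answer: 86701509/5305 + 2*I*√79/15915 ≈ 16343.0 + 0.001117*I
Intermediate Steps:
G = 8669 (G = (½)*17338 = 8669)
W(g) = √2*√g (W(g) = √(2*g) = √2*√g)
H = 3411/5305 - 2*I*√79/15915 (H = (√2*√(-158) - 10233)/(8669 - 24584) = (√2*(I*√158) - 10233)/(-15915) = (2*I*√79 - 10233)*(-1/15915) = (-10233 + 2*I*√79)*(-1/15915) = 3411/5305 - 2*I*√79/15915 ≈ 0.64298 - 0.001117*I)
16344 - H = 16344 - (3411/5305 - 2*I*√79/15915) = 16344 + (-3411/5305 + 2*I*√79/15915) = 86701509/5305 + 2*I*√79/15915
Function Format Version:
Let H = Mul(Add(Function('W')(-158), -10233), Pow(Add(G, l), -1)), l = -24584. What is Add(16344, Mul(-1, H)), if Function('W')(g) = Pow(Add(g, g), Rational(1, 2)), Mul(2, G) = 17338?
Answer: Add(Rational(86701509, 5305), Mul(Rational(2, 15915), I, Pow(79, Rational(1, 2)))) ≈ Add(16343., Mul(0.0011170, I))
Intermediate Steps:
G = 8669 (G = Mul(Rational(1, 2), 17338) = 8669)
Function('W')(g) = Mul(Pow(2, Rational(1, 2)), Pow(g, Rational(1, 2))) (Function('W')(g) = Pow(Mul(2, g), Rational(1, 2)) = Mul(Pow(2, Rational(1, 2)), Pow(g, Rational(1, 2))))
H = Add(Rational(3411, 5305), Mul(Rational(-2, 15915), I, Pow(79, Rational(1, 2)))) (H = Mul(Add(Mul(Pow(2, Rational(1, 2)), Pow(-158, Rational(1, 2))), -10233), Pow(Add(8669, -24584), -1)) = Mul(Add(Mul(Pow(2, Rational(1, 2)), Mul(I, Pow(158, Rational(1, 2)))), -10233), Pow(-15915, -1)) = Mul(Add(Mul(2, I, Pow(79, Rational(1, 2))), -10233), Rational(-1, 15915)) = Mul(Add(-10233, Mul(2, I, Pow(79, Rational(1, 2)))), Rational(-1, 15915)) = Add(Rational(3411, 5305), Mul(Rational(-2, 15915), I, Pow(79, Rational(1, 2)))) ≈ Add(0.64298, Mul(-0.0011170, I)))
Add(16344, Mul(-1, H)) = Add(16344, Mul(-1, Add(Rational(3411, 5305), Mul(Rational(-2, 15915), I, Pow(79, Rational(1, 2)))))) = Add(16344, Add(Rational(-3411, 5305), Mul(Rational(2, 15915), I, Pow(79, Rational(1, 2))))) = Add(Rational(86701509, 5305), Mul(Rational(2, 15915), I, Pow(79, Rational(1, 2))))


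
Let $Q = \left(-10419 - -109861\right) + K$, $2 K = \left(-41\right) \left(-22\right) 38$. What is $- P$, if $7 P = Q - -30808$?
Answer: $- \frac{147388}{7} \approx -21055.0$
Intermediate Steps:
$K = 17138$ ($K = \frac{\left(-41\right) \left(-22\right) 38}{2} = \frac{902 \cdot 38}{2} = \frac{1}{2} \cdot 34276 = 17138$)
$Q = 116580$ ($Q = \left(-10419 - -109861\right) + 17138 = \left(-10419 + 109861\right) + 17138 = 99442 + 17138 = 116580$)
$P = \frac{147388}{7}$ ($P = \frac{116580 - -30808}{7} = \frac{116580 + 30808}{7} = \frac{1}{7} \cdot 147388 = \frac{147388}{7} \approx 21055.0$)
$- P = \left(-1\right) \frac{147388}{7} = - \frac{147388}{7}$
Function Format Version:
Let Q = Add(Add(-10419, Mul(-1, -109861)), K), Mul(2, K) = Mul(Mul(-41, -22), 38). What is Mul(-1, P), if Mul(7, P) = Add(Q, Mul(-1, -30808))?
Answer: Rational(-147388, 7) ≈ -21055.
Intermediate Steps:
K = 17138 (K = Mul(Rational(1, 2), Mul(Mul(-41, -22), 38)) = Mul(Rational(1, 2), Mul(902, 38)) = Mul(Rational(1, 2), 34276) = 17138)
Q = 116580 (Q = Add(Add(-10419, Mul(-1, -109861)), 17138) = Add(Add(-10419, 109861), 17138) = Add(99442, 17138) = 116580)
P = Rational(147388, 7) (P = Mul(Rational(1, 7), Add(116580, Mul(-1, -30808))) = Mul(Rational(1, 7), Add(116580, 30808)) = Mul(Rational(1, 7), 147388) = Rational(147388, 7) ≈ 21055.)
Mul(-1, P) = Mul(-1, Rational(147388, 7)) = Rational(-147388, 7)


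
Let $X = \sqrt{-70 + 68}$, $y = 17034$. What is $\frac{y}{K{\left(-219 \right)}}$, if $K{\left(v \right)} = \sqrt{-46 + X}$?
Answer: $\frac{17034}{\sqrt{-46 + i \sqrt{2}}} \approx 38.584 - 2510.6 i$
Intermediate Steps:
$X = i \sqrt{2}$ ($X = \sqrt{-2} = i \sqrt{2} \approx 1.4142 i$)
$K{\left(v \right)} = \sqrt{-46 + i \sqrt{2}}$
$\frac{y}{K{\left(-219 \right)}} = \frac{17034}{\sqrt{-46 + i \sqrt{2}}}$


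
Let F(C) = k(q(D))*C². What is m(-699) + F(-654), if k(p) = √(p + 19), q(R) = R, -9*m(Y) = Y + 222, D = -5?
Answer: 53 + 427716*√14 ≈ 1.6004e+6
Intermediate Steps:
m(Y) = -74/3 - Y/9 (m(Y) = -(Y + 222)/9 = -(222 + Y)/9 = -74/3 - Y/9)
k(p) = √(19 + p)
F(C) = √14*C² (F(C) = √(19 - 5)*C² = √14*C²)
m(-699) + F(-654) = (-74/3 - ⅑*(-699)) + √14*(-654)² = (-74/3 + 233/3) + √14*427716 = 53 + 427716*√14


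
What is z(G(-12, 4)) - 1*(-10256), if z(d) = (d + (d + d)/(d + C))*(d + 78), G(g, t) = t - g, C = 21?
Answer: 438128/37 ≈ 11841.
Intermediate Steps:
z(d) = (78 + d)*(d + 2*d/(21 + d)) (z(d) = (d + (d + d)/(d + 21))*(d + 78) = (d + (2*d)/(21 + d))*(78 + d) = (d + 2*d/(21 + d))*(78 + d) = (78 + d)*(d + 2*d/(21 + d)))
z(G(-12, 4)) - 1*(-10256) = (4 - 1*(-12))*(1794 + (4 - 1*(-12))² + 101*(4 - 1*(-12)))/(21 + (4 - 1*(-12))) - 1*(-10256) = (4 + 12)*(1794 + (4 + 12)² + 101*(4 + 12))/(21 + (4 + 12)) + 10256 = 16*(1794 + 16² + 101*16)/(21 + 16) + 10256 = 16*(1794 + 256 + 1616)/37 + 10256 = 16*(1/37)*3666 + 10256 = 58656/37 + 10256 = 438128/37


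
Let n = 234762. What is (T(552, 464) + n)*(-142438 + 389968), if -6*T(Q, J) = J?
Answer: 58091495540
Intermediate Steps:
T(Q, J) = -J/6
(T(552, 464) + n)*(-142438 + 389968) = (-1/6*464 + 234762)*(-142438 + 389968) = (-232/3 + 234762)*247530 = (704054/3)*247530 = 58091495540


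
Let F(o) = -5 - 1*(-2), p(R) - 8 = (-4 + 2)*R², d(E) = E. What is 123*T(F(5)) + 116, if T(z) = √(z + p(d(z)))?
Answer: 116 + 123*I*√13 ≈ 116.0 + 443.48*I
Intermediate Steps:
p(R) = 8 - 2*R² (p(R) = 8 + (-4 + 2)*R² = 8 - 2*R²)
F(o) = -3 (F(o) = -5 + 2 = -3)
T(z) = √(8 + z - 2*z²) (T(z) = √(z + (8 - 2*z²)) = √(8 + z - 2*z²))
123*T(F(5)) + 116 = 123*√(8 - 3 - 2*(-3)²) + 116 = 123*√(8 - 3 - 2*9) + 116 = 123*√(8 - 3 - 18) + 116 = 123*√(-13) + 116 = 123*(I*√13) + 116 = 123*I*√13 + 116 = 116 + 123*I*√13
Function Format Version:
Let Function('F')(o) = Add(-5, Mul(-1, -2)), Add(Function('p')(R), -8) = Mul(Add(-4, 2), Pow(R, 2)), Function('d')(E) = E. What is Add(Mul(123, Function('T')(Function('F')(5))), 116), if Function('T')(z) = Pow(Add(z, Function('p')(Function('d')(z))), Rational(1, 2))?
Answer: Add(116, Mul(123, I, Pow(13, Rational(1, 2)))) ≈ Add(116.00, Mul(443.48, I))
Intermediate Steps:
Function('p')(R) = Add(8, Mul(-2, Pow(R, 2))) (Function('p')(R) = Add(8, Mul(Add(-4, 2), Pow(R, 2))) = Add(8, Mul(-2, Pow(R, 2))))
Function('F')(o) = -3 (Function('F')(o) = Add(-5, 2) = -3)
Function('T')(z) = Pow(Add(8, z, Mul(-2, Pow(z, 2))), Rational(1, 2)) (Function('T')(z) = Pow(Add(z, Add(8, Mul(-2, Pow(z, 2)))), Rational(1, 2)) = Pow(Add(8, z, Mul(-2, Pow(z, 2))), Rational(1, 2)))
Add(Mul(123, Function('T')(Function('F')(5))), 116) = Add(Mul(123, Pow(Add(8, -3, Mul(-2, Pow(-3, 2))), Rational(1, 2))), 116) = Add(Mul(123, Pow(Add(8, -3, Mul(-2, 9)), Rational(1, 2))), 116) = Add(Mul(123, Pow(Add(8, -3, -18), Rational(1, 2))), 116) = Add(Mul(123, Pow(-13, Rational(1, 2))), 116) = Add(Mul(123, Mul(I, Pow(13, Rational(1, 2)))), 116) = Add(Mul(123, I, Pow(13, Rational(1, 2))), 116) = Add(116, Mul(123, I, Pow(13, Rational(1, 2))))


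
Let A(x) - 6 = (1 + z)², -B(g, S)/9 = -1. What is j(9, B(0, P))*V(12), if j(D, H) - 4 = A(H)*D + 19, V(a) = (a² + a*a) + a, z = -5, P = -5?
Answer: 66300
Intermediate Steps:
B(g, S) = 9 (B(g, S) = -9*(-1) = 9)
A(x) = 22 (A(x) = 6 + (1 - 5)² = 6 + (-4)² = 6 + 16 = 22)
V(a) = a + 2*a² (V(a) = (a² + a²) + a = 2*a² + a = a + 2*a²)
j(D, H) = 23 + 22*D (j(D, H) = 4 + (22*D + 19) = 4 + (19 + 22*D) = 23 + 22*D)
j(9, B(0, P))*V(12) = (23 + 22*9)*(12*(1 + 2*12)) = (23 + 198)*(12*(1 + 24)) = 221*(12*25) = 221*300 = 66300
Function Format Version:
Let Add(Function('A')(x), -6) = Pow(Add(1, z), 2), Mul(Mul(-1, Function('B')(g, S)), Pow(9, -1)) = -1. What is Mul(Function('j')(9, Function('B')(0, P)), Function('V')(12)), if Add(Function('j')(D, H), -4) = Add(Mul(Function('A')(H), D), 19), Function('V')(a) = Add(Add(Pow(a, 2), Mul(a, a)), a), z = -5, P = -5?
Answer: 66300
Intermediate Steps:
Function('B')(g, S) = 9 (Function('B')(g, S) = Mul(-9, -1) = 9)
Function('A')(x) = 22 (Function('A')(x) = Add(6, Pow(Add(1, -5), 2)) = Add(6, Pow(-4, 2)) = Add(6, 16) = 22)
Function('V')(a) = Add(a, Mul(2, Pow(a, 2))) (Function('V')(a) = Add(Add(Pow(a, 2), Pow(a, 2)), a) = Add(Mul(2, Pow(a, 2)), a) = Add(a, Mul(2, Pow(a, 2))))
Function('j')(D, H) = Add(23, Mul(22, D)) (Function('j')(D, H) = Add(4, Add(Mul(22, D), 19)) = Add(4, Add(19, Mul(22, D))) = Add(23, Mul(22, D)))
Mul(Function('j')(9, Function('B')(0, P)), Function('V')(12)) = Mul(Add(23, Mul(22, 9)), Mul(12, Add(1, Mul(2, 12)))) = Mul(Add(23, 198), Mul(12, Add(1, 24))) = Mul(221, Mul(12, 25)) = Mul(221, 300) = 66300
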